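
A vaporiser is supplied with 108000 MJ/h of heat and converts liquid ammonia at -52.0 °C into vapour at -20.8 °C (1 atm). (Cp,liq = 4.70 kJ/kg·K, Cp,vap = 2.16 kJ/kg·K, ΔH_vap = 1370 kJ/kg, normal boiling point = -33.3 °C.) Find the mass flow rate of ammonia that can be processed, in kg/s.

ṁ = 20.2 kg/s

Δh = 4.70×(-33.3−-52.0) + 1370 + 2.16×(-20.8−-33.3) = 1484.9 kJ/kg
Q = 108000 MJ/h = 30000 kJ/s = 30000 kJ/s
ṁ = Q/Δh = 30000 / 1484.9 = 20.204 kg/s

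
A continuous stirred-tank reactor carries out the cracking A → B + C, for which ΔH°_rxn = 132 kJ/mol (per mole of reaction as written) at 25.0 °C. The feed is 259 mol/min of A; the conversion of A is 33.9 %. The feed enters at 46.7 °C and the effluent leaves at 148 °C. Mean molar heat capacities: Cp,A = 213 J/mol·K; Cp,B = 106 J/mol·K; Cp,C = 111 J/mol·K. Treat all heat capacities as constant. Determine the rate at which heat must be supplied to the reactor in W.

Q_in = 287000 W

Extent of reaction ξ = 0.339 × 259 = 87.801 mol/min
Reaction term: ξ·ΔH°_rxn = 87.801 × 132 = 11590 kJ/min
Sensible, feed 46.7→25 °C: -1197.1 kJ/min
Outlet flows (mol/min): A 171.2, B 87.801, C 87.801
Sensible, products 25→148 °C: 6828.7 kJ/min
Q = ΔH = 17221 kJ/min = 287.02 kW
Heat supplied = 287020 W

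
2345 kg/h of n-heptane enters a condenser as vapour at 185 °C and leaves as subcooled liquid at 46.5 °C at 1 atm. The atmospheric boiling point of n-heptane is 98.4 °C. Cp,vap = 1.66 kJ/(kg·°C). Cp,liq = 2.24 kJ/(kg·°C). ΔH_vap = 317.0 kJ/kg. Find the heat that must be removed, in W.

vapour 185→98.4 °C: -143.76 kJ/kg
condensation at 98.4 °C: -317 kJ/kg
liquid 98.4→46.5 °C: -116.26 kJ/kg
Δh = -143.76 + -317 + -116.26 = -577.01 kJ/kg
Q = ṁ·Δh = 2345 kg/h × -577.01 kJ/kg = -1.3531e+06 kJ/h
|Q| = 375.86 kW = 375860 W

Q_c = 376000 W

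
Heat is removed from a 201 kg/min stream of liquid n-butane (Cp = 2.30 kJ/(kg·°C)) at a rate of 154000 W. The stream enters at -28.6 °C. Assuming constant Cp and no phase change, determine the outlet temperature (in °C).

T_out = -48.6 °C

Q = 154000 W = 9240 kJ/min
ΔT = Q/(ṁ·Cp) = 9240/(201×2.30) = 19.987 K
T_out = -28.6 − 19.987 = -48.587 °C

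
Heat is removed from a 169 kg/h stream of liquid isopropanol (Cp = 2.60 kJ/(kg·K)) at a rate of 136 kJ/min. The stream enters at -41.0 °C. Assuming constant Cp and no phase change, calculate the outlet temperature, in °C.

T_out = -59.6 °C

Q = 136 kJ/min = 8160 kJ/h
ΔT = Q/(ṁ·Cp) = 8160/(169×2.60) = 18.571 K
T_out = -41.0 − 18.571 = -59.571 °C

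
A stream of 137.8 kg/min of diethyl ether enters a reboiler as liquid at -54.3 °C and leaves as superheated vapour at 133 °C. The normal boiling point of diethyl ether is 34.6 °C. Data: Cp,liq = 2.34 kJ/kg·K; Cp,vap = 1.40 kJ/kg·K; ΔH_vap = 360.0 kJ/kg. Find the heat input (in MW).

Q = 1.62 MW

liquid -54.3→34.6 °C: 208.03 kJ/kg
vaporisation at 34.6 °C: 360 kJ/kg
vapour 34.6→133 °C: 137.76 kJ/kg
Δh = 208.03 + 360 + 137.76 = 705.79 kJ/kg
Q = ṁ·Δh = 137.8 kg/min × 705.79 kJ/kg = 97257 kJ/min
|Q| = 1621 kW = 1.621 MW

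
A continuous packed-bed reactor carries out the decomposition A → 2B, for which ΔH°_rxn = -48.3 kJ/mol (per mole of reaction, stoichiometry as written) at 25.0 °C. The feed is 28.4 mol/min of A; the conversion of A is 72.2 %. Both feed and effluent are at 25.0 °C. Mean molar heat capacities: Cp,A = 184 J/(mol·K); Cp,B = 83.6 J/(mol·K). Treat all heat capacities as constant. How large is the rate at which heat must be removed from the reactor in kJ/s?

Q_out = 16.5 kJ/s

Extent of reaction ξ = 0.722 × 28.4 = 20.505 mol/min
Reaction term: ξ·ΔH°_rxn = 20.505 × -48.3 = -990.38 kJ/min
Q = ΔH = -990.38 kJ/min = -16.506 kW
Heat removed = 16.506 kJ/s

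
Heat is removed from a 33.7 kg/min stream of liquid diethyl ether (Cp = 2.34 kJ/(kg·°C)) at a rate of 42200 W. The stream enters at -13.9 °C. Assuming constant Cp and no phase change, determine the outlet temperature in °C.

T_out = -46.0 °C

Q = 42200 W = 2532 kJ/min
ΔT = Q/(ṁ·Cp) = 2532/(33.7×2.34) = 32.108 K
T_out = -13.9 − 32.108 = -46.008 °C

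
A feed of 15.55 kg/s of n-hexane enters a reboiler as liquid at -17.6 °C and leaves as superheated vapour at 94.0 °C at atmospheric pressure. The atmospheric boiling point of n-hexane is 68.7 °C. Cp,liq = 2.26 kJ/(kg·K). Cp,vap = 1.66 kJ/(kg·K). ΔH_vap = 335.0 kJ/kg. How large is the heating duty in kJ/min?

liquid -17.6→68.7 °C: 195.04 kJ/kg
vaporisation at 68.7 °C: 335 kJ/kg
vapour 68.7→94.0 °C: 41.998 kJ/kg
Δh = 195.04 + 335 + 41.998 = 572.04 kJ/kg
Q = ṁ·Δh = 15.55 kg/s × 572.04 kJ/kg = 8895.2 kJ/s
|Q| = 8895.2 kW = 533710 kJ/min

Q = 534000 kJ/min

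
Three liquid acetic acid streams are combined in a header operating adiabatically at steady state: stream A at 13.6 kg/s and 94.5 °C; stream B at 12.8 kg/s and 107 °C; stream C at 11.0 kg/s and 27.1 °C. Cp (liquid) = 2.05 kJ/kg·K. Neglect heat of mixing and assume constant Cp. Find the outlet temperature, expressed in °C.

No heat crosses the boundary, so H_out = H_in.
Σ ṁᵢCp,ᵢTᵢ = 13.6×2.05×94.5 + 12.8×2.05×107 + 11.0×2.05×27.1 = 6053.4
Σ ṁᵢCp,ᵢ = 13.6×2.05 + 12.8×2.05 + 11.0×2.05 = 76.67
T_out = 6053.4 / 76.67 = 78.955 °C

T_out = 79.0 °C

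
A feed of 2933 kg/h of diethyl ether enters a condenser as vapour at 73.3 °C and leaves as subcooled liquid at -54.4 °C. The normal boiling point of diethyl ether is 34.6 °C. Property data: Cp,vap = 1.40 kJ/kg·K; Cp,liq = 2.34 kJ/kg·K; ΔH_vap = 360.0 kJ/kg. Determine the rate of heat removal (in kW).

Q_c = 507 kW

vapour 73.3→34.6 °C: -54.18 kJ/kg
condensation at 34.6 °C: -360 kJ/kg
liquid 34.6→-54.4 °C: -208.26 kJ/kg
Δh = -54.18 + -360 + -208.26 = -622.44 kJ/kg
Q = ṁ·Δh = 2933 kg/h × -622.44 kJ/kg = -1.8256e+06 kJ/h
|Q| = 507.12 kW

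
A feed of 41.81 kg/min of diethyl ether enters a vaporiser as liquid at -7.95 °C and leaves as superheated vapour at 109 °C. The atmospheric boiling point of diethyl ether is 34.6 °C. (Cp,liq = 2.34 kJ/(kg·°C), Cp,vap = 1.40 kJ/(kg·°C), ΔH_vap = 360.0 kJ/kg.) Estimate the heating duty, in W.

liquid -7.95→34.6 °C: 99.567 kJ/kg
vaporisation at 34.6 °C: 360 kJ/kg
vapour 34.6→109 °C: 104.16 kJ/kg
Δh = 99.567 + 360 + 104.16 = 563.73 kJ/kg
Q = ṁ·Δh = 41.81 kg/min × 563.73 kJ/kg = 23569 kJ/min
|Q| = 392.82 kW = 392820 W

Q = 393000 W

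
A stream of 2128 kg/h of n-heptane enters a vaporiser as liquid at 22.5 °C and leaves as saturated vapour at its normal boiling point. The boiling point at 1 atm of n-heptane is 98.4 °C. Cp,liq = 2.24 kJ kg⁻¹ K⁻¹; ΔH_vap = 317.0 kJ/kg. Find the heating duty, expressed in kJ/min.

liquid 22.5→98.4 °C: 170.02 kJ/kg
vaporisation at 98.4 °C: 317 kJ/kg
Δh = 170.02 + 317 = 487.02 kJ/kg
Q = ṁ·Δh = 2128 kg/h × 487.02 kJ/kg = 1.0364e+06 kJ/h
|Q| = 287.88 kW = 17273 kJ/min

Q = 17300 kJ/min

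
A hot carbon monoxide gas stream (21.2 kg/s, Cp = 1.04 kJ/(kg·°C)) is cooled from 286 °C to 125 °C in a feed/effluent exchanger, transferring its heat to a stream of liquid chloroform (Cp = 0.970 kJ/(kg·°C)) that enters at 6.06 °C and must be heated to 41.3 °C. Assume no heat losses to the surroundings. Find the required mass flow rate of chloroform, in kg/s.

Heat released by hot stream: Q = 21.2 × 1.04 × (286 − 125) = 3549.7 kJ/s
Energy balance on cold side (adiabatic exchanger): Q = ṁ_c·Cp_c·(T_c,out − T_c,in)
ṁ_c = 3549.7 / [0.970 × (41.3 − 6.06)] = 103.85 kg/s

ṁ_c = 104 kg/s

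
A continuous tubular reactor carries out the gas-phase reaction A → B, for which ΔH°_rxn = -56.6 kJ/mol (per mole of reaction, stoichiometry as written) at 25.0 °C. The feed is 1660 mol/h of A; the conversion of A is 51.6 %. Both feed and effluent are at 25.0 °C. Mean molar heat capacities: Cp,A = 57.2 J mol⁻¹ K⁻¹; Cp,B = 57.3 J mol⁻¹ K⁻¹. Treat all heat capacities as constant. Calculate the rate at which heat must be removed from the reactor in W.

Q_out = 13500 W

Extent of reaction ξ = 0.516 × 1660 = 856.56 mol/h
Reaction term: ξ·ΔH°_rxn = 856.56 × -56.6 = -48481 kJ/h
Q = ΔH = -48481 kJ/h = -13.467 kW
Heat removed = 13467 W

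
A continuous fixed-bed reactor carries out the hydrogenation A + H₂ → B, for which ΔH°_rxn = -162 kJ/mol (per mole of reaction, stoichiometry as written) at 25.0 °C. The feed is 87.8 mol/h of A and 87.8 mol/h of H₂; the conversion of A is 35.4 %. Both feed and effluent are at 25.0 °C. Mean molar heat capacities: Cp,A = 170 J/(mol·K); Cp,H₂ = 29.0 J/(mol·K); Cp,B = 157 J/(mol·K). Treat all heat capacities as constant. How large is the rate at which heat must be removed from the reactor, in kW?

Extent of reaction ξ = 0.354 × 87.8 = 31.081 mol/h
Reaction term: ξ·ΔH°_rxn = 31.081 × -162 = -5035.2 kJ/h
Q = ΔH = -5035.2 kJ/h = -1.3987 kW
Heat removed = 1.3987 kW

Q_out = 1.40 kW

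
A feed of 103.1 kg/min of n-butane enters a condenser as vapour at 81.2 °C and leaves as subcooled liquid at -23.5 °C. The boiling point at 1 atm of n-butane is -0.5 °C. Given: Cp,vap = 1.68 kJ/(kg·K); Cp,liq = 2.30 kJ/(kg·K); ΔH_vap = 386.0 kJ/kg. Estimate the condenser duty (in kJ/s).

vapour 81.2→-0.5 °C: -137.26 kJ/kg
condensation at -0.5 °C: -386 kJ/kg
liquid -0.5→-23.5 °C: -52.9 kJ/kg
Δh = -137.26 + -386 + -52.9 = -576.16 kJ/kg
Q = ṁ·Δh = 103.1 kg/min × -576.16 kJ/kg = -59402 kJ/min
|Q| = 990.03 kW

Q_c = 990 kJ/s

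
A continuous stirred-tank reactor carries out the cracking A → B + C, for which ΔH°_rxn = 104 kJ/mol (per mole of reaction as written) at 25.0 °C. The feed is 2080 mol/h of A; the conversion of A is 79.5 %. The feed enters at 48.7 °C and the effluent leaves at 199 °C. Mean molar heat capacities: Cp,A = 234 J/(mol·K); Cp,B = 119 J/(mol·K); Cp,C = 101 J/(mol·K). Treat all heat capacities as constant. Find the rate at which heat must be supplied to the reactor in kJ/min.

Q_in = 4020 kJ/min

Extent of reaction ξ = 0.795 × 2080 = 1653.6 mol/h
Reaction term: ξ·ΔH°_rxn = 1653.6 × 104 = 171970 kJ/h
Sensible, feed 48.7→25 °C: -11535 kJ/h
Outlet flows (mol/h): A 426.4, B 1653.6, C 1653.6
Sensible, products 25→199 °C: 80661 kJ/h
Q = ΔH = 241100 kJ/h = 66.972 kW
Heat supplied = 4018.3 kJ/min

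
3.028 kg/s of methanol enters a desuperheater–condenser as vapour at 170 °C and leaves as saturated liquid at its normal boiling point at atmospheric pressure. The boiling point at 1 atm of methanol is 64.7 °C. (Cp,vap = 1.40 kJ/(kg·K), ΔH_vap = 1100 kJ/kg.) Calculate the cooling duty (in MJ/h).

Q_c = 13600 MJ/h

vapour 170→64.7 °C: -147.42 kJ/kg
condensation at 64.7 °C: -1100 kJ/kg
Δh = -147.42 + -1100 = -1247.4 kJ/kg
Q = ṁ·Δh = 3.028 kg/s × -1247.4 kJ/kg = -3777.2 kJ/s
|Q| = 3777.2 kW = 13598 MJ/h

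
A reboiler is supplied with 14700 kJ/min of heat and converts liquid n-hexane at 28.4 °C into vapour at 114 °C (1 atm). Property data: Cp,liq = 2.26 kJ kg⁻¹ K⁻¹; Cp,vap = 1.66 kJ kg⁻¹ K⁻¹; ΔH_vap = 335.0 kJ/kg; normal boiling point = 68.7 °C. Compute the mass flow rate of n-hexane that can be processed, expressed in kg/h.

Δh = 2.26×(68.7−28.4) + 335.0 + 1.66×(114−68.7) = 501.28 kJ/kg
Q = 14700 kJ/min = 245 kJ/s = 882000 kJ/h
ṁ = Q/Δh = 882000 / 501.28 = 1759.5 kg/h

ṁ = 1760 kg/h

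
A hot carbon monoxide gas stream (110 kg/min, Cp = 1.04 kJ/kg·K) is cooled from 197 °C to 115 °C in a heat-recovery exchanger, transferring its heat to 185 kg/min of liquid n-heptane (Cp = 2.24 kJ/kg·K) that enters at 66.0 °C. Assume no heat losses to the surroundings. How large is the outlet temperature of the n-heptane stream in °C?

T_c,out = 88.6 °C

Heat released by hot stream: Q = 110 × 1.04 × (197 − 115) = 9380.8 kJ/min
Energy balance on cold side (adiabatic exchanger): Q = ṁ_c·Cp_c·(T_c,out − T_c,in)
T_c,out = 66.0 + 9380.8/(185 × 2.24) = 88.637 °C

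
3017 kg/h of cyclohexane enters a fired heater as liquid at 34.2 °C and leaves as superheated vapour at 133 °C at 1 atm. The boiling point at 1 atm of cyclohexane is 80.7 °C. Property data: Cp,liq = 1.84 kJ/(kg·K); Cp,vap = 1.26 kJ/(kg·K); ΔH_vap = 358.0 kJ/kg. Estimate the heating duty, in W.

Q = 427000 W

liquid 34.2→80.7 °C: 85.56 kJ/kg
vaporisation at 80.7 °C: 358 kJ/kg
vapour 80.7→133 °C: 65.898 kJ/kg
Δh = 85.56 + 358 + 65.898 = 509.46 kJ/kg
Q = ṁ·Δh = 3017 kg/h × 509.46 kJ/kg = 1.537e+06 kJ/h
|Q| = 426.95 kW = 426950 W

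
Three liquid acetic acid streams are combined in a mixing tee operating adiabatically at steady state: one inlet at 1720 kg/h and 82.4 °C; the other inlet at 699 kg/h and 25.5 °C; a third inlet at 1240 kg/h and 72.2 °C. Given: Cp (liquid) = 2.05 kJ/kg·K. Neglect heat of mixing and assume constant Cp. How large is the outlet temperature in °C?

T_out = 68.1 °C

Adiabatic, steady state ⇒ Σ ṁᵢCp,ᵢ(T_out − Tᵢ) = 0
Σ ṁᵢCp,ᵢTᵢ = 1720×2.05×82.4 + 699×2.05×25.5 + 1240×2.05×72.2 = 510620
Σ ṁᵢCp,ᵢ = 1720×2.05 + 699×2.05 + 1240×2.05 = 7500.9
T_out = 510620 / 7500.9 = 68.073 °C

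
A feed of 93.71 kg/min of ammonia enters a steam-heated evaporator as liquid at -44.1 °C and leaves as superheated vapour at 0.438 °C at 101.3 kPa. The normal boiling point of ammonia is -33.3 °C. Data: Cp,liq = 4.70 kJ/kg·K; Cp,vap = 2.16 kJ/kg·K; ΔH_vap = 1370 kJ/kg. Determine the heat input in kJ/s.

liquid -44.1→-33.3 °C: 50.76 kJ/kg
vaporisation at -33.3 °C: 1370 kJ/kg
vapour -33.3→0.438 °C: 72.874 kJ/kg
Δh = 50.76 + 1370 + 72.874 = 1493.6 kJ/kg
Q = ṁ·Δh = 93.71 kg/min × 1493.6 kJ/kg = 139970 kJ/min
|Q| = 2332.8 kW

Q = 2330 kJ/s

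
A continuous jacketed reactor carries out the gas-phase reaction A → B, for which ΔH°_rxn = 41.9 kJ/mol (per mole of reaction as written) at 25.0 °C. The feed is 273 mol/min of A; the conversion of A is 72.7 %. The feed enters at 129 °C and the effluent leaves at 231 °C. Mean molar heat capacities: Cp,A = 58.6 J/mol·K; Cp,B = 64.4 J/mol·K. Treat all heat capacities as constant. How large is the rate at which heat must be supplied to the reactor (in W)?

Q_in = 170000 W

Extent of reaction ξ = 0.727 × 273 = 198.47 mol/min
Reaction term: ξ·ΔH°_rxn = 198.47 × 41.9 = 8315.9 kJ/min
Sensible, feed 129→25 °C: -1663.8 kJ/min
Outlet flows (mol/min): A 74.529, B 198.47
Sensible, products 25→231 °C: 3532.7 kJ/min
Q = ΔH = 10185 kJ/min = 169.75 kW
Heat supplied = 169750 W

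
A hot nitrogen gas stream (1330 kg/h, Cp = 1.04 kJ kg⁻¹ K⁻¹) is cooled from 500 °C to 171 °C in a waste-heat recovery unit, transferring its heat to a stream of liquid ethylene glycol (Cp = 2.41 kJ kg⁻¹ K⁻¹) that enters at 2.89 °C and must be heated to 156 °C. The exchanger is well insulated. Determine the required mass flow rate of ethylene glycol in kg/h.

Heat released by hot stream: Q = 1330 × 1.04 × (500 − 171) = 455070 kJ/h
Energy balance on cold side (adiabatic exchanger): Q = ṁ_c·Cp_c·(T_c,out − T_c,in)
ṁ_c = 455070 / [2.41 × (156 − 2.89)] = 1233.3 kg/h

ṁ_c = 1230 kg/h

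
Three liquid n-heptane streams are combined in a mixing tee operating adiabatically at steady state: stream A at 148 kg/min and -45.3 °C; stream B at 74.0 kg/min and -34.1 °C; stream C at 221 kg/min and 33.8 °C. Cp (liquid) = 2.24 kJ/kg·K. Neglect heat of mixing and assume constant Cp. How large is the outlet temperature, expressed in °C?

Adiabatic, steady state ⇒ Σ ṁᵢCp,ᵢ(T_out − Tᵢ) = 0
Σ ṁᵢCp,ᵢTᵢ = 148×2.24×-45.3 + 74.0×2.24×-34.1 + 221×2.24×33.8 = -3937.9
Σ ṁᵢCp,ᵢ = 148×2.24 + 74.0×2.24 + 221×2.24 = 992.32
T_out = -3937.9 / 992.32 = -3.9684 °C

T_out = -3.97 °C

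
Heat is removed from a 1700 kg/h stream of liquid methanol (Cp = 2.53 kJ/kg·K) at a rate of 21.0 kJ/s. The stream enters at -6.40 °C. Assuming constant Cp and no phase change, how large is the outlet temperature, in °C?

T_out = -24.0 °C

Q = 21.0 kJ/s = 75600 kJ/h
ΔT = Q/(ṁ·Cp) = 75600/(1700×2.53) = 17.577 K
T_out = -6.40 − 17.577 = -23.977 °C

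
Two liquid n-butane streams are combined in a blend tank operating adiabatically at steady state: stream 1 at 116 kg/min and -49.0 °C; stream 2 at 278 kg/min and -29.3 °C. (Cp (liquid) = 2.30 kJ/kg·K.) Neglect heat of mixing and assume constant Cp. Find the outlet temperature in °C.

Adiabatic, steady state ⇒ Σ ṁᵢCp,ᵢ(T_out − Tᵢ) = 0
T_out = Σ ṁᵢCp,ᵢTᵢ / Σ ṁᵢCp,ᵢ
      = -31808 / 906.2 = -35.1 °C

T_out = -35.1 °C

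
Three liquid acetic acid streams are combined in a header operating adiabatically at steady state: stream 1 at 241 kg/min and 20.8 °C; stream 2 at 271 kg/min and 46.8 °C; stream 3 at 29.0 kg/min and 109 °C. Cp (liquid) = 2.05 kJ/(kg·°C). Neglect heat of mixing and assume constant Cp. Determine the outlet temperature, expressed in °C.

T_out = 38.6 °C

Energy balance with Q = 0: Σ ṁᵢCp,ᵢ(T_out − Tᵢ) = 0
T_out = Σ ṁᵢCp,ᵢTᵢ / Σ ṁᵢCp,ᵢ
      = 42756 / 1109 = 38.552 °C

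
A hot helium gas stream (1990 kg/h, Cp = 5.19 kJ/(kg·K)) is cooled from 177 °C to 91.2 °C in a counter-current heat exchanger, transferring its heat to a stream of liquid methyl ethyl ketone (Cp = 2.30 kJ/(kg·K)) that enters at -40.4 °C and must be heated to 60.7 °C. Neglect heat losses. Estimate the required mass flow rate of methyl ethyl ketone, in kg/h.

ṁ_c = 3810 kg/h

Heat released by hot stream: Q = 1990 × 5.19 × (177 − 91.2) = 886150 kJ/h
Energy balance on cold side (adiabatic exchanger): Q = ṁ_c·Cp_c·(T_c,out − T_c,in)
ṁ_c = 886150 / [2.30 × (60.7 − -40.4)] = 3810.9 kg/h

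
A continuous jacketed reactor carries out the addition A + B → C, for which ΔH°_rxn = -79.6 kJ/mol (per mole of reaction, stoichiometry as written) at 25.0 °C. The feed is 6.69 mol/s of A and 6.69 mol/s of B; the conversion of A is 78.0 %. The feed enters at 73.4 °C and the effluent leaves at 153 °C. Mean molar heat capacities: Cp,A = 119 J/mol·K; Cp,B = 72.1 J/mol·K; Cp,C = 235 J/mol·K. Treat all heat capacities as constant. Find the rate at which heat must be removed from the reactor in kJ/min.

Q_out = 17100 kJ/min

Extent of reaction ξ = 0.780 × 6.69 = 5.2182 mol/s
Reaction term: ξ·ΔH°_rxn = 5.2182 × -79.6 = -415.37 kJ/s
Sensible, feed 73.4→25 °C: -61.877 kJ/s
Outlet flows (mol/s): A 1.4718, B 1.4718, C 5.2182
Sensible, products 25→153 °C: 192.96 kJ/s
Q = ΔH = -284.28 kJ/s = -284.28 kW
Heat removed = 17057 kJ/min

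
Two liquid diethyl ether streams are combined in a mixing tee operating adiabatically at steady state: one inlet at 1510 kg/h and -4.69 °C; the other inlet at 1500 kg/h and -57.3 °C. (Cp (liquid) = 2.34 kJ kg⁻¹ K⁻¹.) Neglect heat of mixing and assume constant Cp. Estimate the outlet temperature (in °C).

No heat crosses the boundary, so H_out = H_in.
T_out = Σ ṁᵢCp,ᵢTᵢ / Σ ṁᵢCp,ᵢ
      = -217690 / 7043.4 = -30.908 °C

T_out = -30.9 °C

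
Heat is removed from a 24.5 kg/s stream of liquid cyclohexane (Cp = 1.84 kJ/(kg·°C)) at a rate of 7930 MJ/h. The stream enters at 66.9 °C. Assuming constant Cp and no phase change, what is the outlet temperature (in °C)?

Q = 7930 MJ/h = 2202.8 kJ/s
ΔT = Q/(ṁ·Cp) = 2202.8/(24.5×1.84) = 48.864 K
T_out = 66.9 − 48.864 = 18.036 °C

T_out = 18.0 °C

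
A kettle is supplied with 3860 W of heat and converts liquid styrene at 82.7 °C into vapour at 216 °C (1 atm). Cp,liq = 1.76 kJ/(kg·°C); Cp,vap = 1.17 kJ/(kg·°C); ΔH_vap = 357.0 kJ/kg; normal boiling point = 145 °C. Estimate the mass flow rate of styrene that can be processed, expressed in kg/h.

Δh = 1.76×(145−82.7) + 357.0 + 1.17×(216−145) = 549.72 kJ/kg
Q = 3860 W = 3.86 kJ/s = 13896 kJ/h
ṁ = Q/Δh = 13896 / 549.72 = 25.278 kg/h

ṁ = 25.3 kg/h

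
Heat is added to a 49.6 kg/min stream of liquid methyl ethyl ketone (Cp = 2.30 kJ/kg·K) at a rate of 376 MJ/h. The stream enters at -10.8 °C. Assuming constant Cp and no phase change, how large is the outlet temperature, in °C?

T_out = 44.1 °C

Q = 376 MJ/h = 6266.7 kJ/min
ΔT = Q/(ṁ·Cp) = 6266.7/(49.6×2.30) = 54.932 K
T_out = -10.8 + 54.932 = 44.132 °C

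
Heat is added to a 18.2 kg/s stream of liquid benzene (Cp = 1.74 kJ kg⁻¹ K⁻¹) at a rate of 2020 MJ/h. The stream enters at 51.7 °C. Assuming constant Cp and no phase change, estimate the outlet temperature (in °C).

T_out = 69.4 °C

Q = 2020 MJ/h = 561.11 kJ/s
ΔT = Q/(ṁ·Cp) = 561.11/(18.2×1.74) = 17.719 K
T_out = 51.7 + 17.719 = 69.419 °C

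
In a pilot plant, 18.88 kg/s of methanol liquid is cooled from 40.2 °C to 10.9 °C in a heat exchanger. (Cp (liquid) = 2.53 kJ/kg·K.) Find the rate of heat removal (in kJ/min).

Q = ṁ·Cp·ΔT = 18.88 × 2.53 × (10.9 − 40.2) = -1399.6 kJ/s
Cooling duty = 83973 kJ/min

Q_c = 84000 kJ/min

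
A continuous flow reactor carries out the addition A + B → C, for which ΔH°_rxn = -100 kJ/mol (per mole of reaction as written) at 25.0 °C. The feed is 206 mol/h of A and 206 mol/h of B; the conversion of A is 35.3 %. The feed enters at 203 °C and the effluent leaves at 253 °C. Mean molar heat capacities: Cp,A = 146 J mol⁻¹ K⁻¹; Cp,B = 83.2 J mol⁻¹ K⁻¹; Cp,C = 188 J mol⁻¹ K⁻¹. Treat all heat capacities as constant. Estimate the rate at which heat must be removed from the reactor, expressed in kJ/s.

Extent of reaction ξ = 0.353 × 206 = 72.718 mol/h
Reaction term: ξ·ΔH°_rxn = 72.718 × -100 = -7271.8 kJ/h
Sensible, feed 203→25 °C: -8404.3 kJ/h
Outlet flows (mol/h): A 133.28, B 133.28, C 72.718
Sensible, products 25→253 °C: 10082 kJ/h
Q = ΔH = -5594.1 kJ/h = -1.5539 kW
Heat removed = 1.5539 kJ/s

Q_out = 1.55 kJ/s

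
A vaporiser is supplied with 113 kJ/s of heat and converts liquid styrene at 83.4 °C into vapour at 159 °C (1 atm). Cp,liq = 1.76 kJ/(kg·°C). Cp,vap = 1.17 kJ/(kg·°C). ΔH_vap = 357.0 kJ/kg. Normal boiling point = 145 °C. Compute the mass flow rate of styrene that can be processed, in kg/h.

Δh = 1.76×(145−83.4) + 357.0 + 1.17×(159−145) = 481.8 kJ/kg
Q = 113 kJ/s = 113 kJ/s = 406800 kJ/h
ṁ = Q/Δh = 406800 / 481.8 = 844.34 kg/h

ṁ = 844 kg/h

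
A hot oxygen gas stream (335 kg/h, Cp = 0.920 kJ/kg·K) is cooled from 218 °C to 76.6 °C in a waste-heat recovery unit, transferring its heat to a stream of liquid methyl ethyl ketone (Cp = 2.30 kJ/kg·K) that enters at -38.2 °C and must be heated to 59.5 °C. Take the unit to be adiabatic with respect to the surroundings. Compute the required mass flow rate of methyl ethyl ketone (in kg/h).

Heat released by hot stream: Q = 335 × 0.920 × (218 − 76.6) = 43579 kJ/h
Energy balance on cold side (adiabatic exchanger): Q = ṁ_c·Cp_c·(T_c,out − T_c,in)
ṁ_c = 43579 / [2.30 × (59.5 − -38.2)] = 193.94 kg/h

ṁ_c = 194 kg/h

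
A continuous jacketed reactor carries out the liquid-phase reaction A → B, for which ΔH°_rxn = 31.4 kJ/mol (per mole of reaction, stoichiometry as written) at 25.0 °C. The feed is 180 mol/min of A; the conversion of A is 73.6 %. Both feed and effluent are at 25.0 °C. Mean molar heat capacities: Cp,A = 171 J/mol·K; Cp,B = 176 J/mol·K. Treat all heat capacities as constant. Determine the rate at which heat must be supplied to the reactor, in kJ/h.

Extent of reaction ξ = 0.736 × 180 = 132.48 mol/min
Reaction term: ξ·ΔH°_rxn = 132.48 × 31.4 = 4159.9 kJ/min
Q = ΔH = 4159.9 kJ/min = 69.331 kW
Heat supplied = 249590 kJ/h

Q_in = 250000 kJ/h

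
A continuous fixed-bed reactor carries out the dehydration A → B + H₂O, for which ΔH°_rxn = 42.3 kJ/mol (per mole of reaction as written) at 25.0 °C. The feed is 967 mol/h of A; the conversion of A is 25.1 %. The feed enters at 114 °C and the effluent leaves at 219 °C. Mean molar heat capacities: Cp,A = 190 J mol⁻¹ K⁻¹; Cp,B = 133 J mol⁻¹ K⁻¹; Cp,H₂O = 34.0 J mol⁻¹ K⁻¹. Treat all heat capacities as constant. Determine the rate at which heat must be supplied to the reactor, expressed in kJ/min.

Extent of reaction ξ = 0.251 × 967 = 242.72 mol/h
Reaction term: ξ·ΔH°_rxn = 242.72 × 42.3 = 10267 kJ/h
Sensible, feed 114→25 °C: -16352 kJ/h
Outlet flows (mol/h): A 724.28, B 242.72, H₂O 242.72
Sensible, products 25→219 °C: 34561 kJ/h
Q = ΔH = 28476 kJ/h = 7.9099 kW
Heat supplied = 474.59 kJ/min

Q_in = 475 kJ/min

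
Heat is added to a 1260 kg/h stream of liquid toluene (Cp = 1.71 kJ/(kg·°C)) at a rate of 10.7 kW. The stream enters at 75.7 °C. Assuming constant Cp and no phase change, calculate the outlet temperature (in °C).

Q = 10.7 kW = 38520 kJ/h
ΔT = Q/(ṁ·Cp) = 38520/(1260×1.71) = 17.878 K
T_out = 75.7 + 17.878 = 93.578 °C

T_out = 93.6 °C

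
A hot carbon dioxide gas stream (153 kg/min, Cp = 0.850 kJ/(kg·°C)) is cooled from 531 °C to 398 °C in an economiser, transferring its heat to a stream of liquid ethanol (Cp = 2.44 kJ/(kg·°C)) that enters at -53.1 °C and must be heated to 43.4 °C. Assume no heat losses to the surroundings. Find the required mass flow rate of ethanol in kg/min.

ṁ_c = 73.5 kg/min

Heat released by hot stream: Q = 153 × 0.850 × (531 − 398) = 17297 kJ/min
Energy balance on cold side (adiabatic exchanger): Q = ṁ_c·Cp_c·(T_c,out − T_c,in)
ṁ_c = 17297 / [2.44 × (43.4 − -53.1)] = 73.459 kg/min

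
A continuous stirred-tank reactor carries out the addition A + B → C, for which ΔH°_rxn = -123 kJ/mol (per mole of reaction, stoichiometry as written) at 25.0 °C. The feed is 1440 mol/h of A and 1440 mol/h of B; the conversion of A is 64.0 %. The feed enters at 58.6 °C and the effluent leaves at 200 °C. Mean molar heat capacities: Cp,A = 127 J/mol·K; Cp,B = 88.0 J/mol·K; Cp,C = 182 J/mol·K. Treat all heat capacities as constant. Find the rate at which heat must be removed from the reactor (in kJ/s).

Extent of reaction ξ = 0.640 × 1440 = 921.6 mol/h
Reaction term: ξ·ΔH°_rxn = 921.6 × -123 = -113360 kJ/h
Sensible, feed 58.6→25 °C: -10403 kJ/h
Outlet flows (mol/h): A 518.4, B 518.4, C 921.6
Sensible, products 25→200 °C: 48858 kJ/h
Q = ΔH = -74902 kJ/h = -20.806 kW
Heat removed = 20.806 kJ/s

Q_out = 20.8 kJ/s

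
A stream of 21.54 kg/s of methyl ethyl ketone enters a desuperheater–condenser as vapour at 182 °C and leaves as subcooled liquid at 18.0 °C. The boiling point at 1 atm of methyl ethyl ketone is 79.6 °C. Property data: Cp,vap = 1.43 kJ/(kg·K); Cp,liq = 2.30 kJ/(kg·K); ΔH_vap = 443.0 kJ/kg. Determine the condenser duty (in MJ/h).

vapour 182→79.6 °C: -146.43 kJ/kg
condensation at 79.6 °C: -443 kJ/kg
liquid 79.6→18.0 °C: -141.68 kJ/kg
Δh = -146.43 + -443 + -141.68 = -731.11 kJ/kg
Q = ṁ·Δh = 21.54 kg/s × -731.11 kJ/kg = -15748 kJ/s
|Q| = 15748 kW = 56693 MJ/h

Q_c = 56700 MJ/h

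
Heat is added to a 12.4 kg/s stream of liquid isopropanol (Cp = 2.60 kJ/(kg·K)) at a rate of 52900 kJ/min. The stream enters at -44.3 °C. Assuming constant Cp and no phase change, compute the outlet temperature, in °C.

T_out = -17.0 °C

Q = 52900 kJ/min = 881.67 kJ/s
ΔT = Q/(ṁ·Cp) = 881.67/(12.4×2.60) = 27.347 K
T_out = -44.3 + 27.347 = -16.953 °C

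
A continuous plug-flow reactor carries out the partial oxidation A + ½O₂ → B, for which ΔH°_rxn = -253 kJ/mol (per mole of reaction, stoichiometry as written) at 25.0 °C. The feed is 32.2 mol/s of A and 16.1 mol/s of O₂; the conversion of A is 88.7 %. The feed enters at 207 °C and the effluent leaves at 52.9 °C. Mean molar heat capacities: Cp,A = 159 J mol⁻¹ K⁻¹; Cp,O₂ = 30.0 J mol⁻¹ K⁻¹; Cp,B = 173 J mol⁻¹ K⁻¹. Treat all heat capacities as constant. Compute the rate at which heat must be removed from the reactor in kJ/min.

Extent of reaction ξ = 0.887 × 32.2 = 28.561 mol/s
Reaction term: ξ·ΔH°_rxn = 28.561 × -253 = -7226 kJ/s
Sensible, feed 207→25 °C: -1019.7 kJ/s
Outlet flows (mol/s): A 3.6386, O₂ 1.8193, B 28.561
Sensible, products 25→52.9 °C: 155.52 kJ/s
Q = ΔH = -8090.2 kJ/s = -8090.2 kW
Heat removed = 485410 kJ/min

Q_out = 485000 kJ/min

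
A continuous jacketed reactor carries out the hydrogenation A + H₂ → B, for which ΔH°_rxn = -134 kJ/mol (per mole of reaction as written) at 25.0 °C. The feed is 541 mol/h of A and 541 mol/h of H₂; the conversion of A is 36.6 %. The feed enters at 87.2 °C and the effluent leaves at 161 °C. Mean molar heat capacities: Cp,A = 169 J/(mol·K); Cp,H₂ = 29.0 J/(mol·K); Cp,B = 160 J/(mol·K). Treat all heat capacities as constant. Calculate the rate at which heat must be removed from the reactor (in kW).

Q_out = 5.46 kW

Extent of reaction ξ = 0.366 × 541 = 198.01 mol/h
Reaction term: ξ·ΔH°_rxn = 198.01 × -134 = -26533 kJ/h
Sensible, feed 87.2→25 °C: -6662.7 kJ/h
Outlet flows (mol/h): A 342.99, H₂ 342.99, B 198.01
Sensible, products 25→161 °C: 13545 kJ/h
Q = ΔH = -19651 kJ/h = -5.4586 kW
Heat removed = 5.4586 kW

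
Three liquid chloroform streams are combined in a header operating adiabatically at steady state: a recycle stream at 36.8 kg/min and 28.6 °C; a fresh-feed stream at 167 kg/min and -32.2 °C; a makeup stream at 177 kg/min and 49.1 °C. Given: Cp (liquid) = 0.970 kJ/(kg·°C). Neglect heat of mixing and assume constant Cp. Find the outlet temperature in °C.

T_out = 11.5 °C

Adiabatic, steady state ⇒ Σ ṁᵢCp,ᵢ(T_out − Tᵢ) = 0
Σ ṁᵢCp,ᵢTᵢ = 36.8×0.970×28.6 + 167×0.970×-32.2 + 177×0.970×49.1 = 4234.8
Σ ṁᵢCp,ᵢ = 36.8×0.970 + 167×0.970 + 177×0.970 = 369.38
T_out = 4234.8 / 369.38 = 11.465 °C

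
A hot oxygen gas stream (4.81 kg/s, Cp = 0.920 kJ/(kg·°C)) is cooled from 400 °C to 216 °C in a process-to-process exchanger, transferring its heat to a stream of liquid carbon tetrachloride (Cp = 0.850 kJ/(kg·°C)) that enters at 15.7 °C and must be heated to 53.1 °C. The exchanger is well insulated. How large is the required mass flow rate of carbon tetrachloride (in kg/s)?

ṁ_c = 25.6 kg/s

Heat released by hot stream: Q = 4.81 × 0.920 × (400 − 216) = 814.24 kJ/s
Energy balance on cold side (adiabatic exchanger): Q = ṁ_c·Cp_c·(T_c,out − T_c,in)
ṁ_c = 814.24 / [0.850 × (53.1 − 15.7)] = 25.613 kg/s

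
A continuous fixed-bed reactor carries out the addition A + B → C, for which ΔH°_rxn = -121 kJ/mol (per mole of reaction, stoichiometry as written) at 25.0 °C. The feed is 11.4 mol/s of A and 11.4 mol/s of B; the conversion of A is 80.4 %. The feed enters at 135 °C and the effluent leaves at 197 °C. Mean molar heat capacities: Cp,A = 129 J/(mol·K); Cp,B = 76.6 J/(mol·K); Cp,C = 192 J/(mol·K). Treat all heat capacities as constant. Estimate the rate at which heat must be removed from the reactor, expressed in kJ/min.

Extent of reaction ξ = 0.804 × 11.4 = 9.1656 mol/s
Reaction term: ξ·ΔH°_rxn = 9.1656 × -121 = -1109 kJ/s
Sensible, feed 135→25 °C: -257.82 kJ/s
Outlet flows (mol/s): A 2.2344, B 2.2344, C 9.1656
Sensible, products 25→197 °C: 381.7 kJ/s
Q = ΔH = -985.16 kJ/s = -985.16 kW
Heat removed = 59110 kJ/min

Q_out = 59100 kJ/min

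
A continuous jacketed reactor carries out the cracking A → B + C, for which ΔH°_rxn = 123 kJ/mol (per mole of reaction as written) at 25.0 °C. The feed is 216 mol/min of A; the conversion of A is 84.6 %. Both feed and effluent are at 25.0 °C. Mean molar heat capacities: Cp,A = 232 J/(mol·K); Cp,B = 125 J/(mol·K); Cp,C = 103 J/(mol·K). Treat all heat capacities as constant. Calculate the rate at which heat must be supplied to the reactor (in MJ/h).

Q_in = 1350 MJ/h

Extent of reaction ξ = 0.846 × 216 = 182.74 mol/min
Reaction term: ξ·ΔH°_rxn = 182.74 × 123 = 22477 kJ/min
Q = ΔH = 22477 kJ/min = 374.61 kW
Heat supplied = 1348.6 MJ/h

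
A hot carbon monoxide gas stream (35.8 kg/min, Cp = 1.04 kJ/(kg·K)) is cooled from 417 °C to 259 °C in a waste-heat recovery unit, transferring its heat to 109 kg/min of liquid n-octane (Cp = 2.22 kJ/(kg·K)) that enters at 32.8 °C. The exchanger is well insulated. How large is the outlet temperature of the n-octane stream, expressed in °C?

T_c,out = 57.1 °C

Heat released by hot stream: Q = 35.8 × 1.04 × (417 − 259) = 5882.7 kJ/min
Energy balance on cold side (adiabatic exchanger): Q = ṁ_c·Cp_c·(T_c,out − T_c,in)
T_c,out = 32.8 + 5882.7/(109 × 2.22) = 57.111 °C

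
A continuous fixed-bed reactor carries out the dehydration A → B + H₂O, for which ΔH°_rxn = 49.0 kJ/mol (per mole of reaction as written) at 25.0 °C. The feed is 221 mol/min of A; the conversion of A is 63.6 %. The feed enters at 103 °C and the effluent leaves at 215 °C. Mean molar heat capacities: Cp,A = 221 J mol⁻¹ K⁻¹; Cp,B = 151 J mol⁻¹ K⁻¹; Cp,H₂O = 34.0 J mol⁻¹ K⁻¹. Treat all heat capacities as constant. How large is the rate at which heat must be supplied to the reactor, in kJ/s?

Extent of reaction ξ = 0.636 × 221 = 140.56 mol/min
Reaction term: ξ·ΔH°_rxn = 140.56 × 49.0 = 6887.2 kJ/min
Sensible, feed 103→25 °C: -3809.6 kJ/min
Outlet flows (mol/min): A 80.444, B 140.56, H₂O 140.56
Sensible, products 25→215 °C: 8318.4 kJ/min
Q = ΔH = 11396 kJ/min = 189.93 kW
Heat supplied = 189.93 kJ/s

Q_in = 190 kJ/s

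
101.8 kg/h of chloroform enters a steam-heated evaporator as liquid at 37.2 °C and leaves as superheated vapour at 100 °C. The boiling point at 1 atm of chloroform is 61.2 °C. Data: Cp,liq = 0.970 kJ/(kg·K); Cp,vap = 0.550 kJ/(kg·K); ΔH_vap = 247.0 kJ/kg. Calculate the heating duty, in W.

liquid 37.2→61.2 °C: 23.28 kJ/kg
vaporisation at 61.2 °C: 247 kJ/kg
vapour 61.2→100 °C: 21.34 kJ/kg
Δh = 23.28 + 247 + 21.34 = 291.62 kJ/kg
Q = ṁ·Δh = 101.8 kg/h × 291.62 kJ/kg = 29687 kJ/h
|Q| = 8.2464 kW = 8246.4 W

Q = 8250 W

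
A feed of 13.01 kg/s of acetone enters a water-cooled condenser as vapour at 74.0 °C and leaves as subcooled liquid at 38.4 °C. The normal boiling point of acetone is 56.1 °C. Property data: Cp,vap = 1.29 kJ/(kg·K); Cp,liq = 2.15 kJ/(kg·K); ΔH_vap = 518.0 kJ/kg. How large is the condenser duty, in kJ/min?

Q_c = 452000 kJ/min

vapour 74.0→56.1 °C: -23.091 kJ/kg
condensation at 56.1 °C: -518 kJ/kg
liquid 56.1→38.4 °C: -38.055 kJ/kg
Δh = -23.091 + -518 + -38.055 = -579.15 kJ/kg
Q = ṁ·Δh = 13.01 kg/s × -579.15 kJ/kg = -7534.7 kJ/s
|Q| = 7534.7 kW = 452080 kJ/min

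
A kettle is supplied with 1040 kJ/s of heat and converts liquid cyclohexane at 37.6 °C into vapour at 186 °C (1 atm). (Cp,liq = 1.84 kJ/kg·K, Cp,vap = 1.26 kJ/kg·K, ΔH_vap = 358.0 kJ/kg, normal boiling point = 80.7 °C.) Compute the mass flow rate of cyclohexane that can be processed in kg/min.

Δh = 1.84×(80.7−37.6) + 358.0 + 1.26×(186−80.7) = 569.98 kJ/kg
Q = 1040 kJ/s = 1040 kJ/s = 62400 kJ/min
ṁ = Q/Δh = 62400 / 569.98 = 109.48 kg/min

ṁ = 109 kg/min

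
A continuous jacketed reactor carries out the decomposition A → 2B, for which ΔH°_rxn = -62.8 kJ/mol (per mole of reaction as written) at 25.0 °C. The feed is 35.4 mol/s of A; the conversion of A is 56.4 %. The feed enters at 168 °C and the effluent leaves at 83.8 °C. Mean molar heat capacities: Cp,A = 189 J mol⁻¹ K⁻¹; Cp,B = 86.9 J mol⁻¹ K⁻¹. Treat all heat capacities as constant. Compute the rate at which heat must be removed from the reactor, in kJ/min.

Q_out = 110000 kJ/min

Extent of reaction ξ = 0.564 × 35.4 = 19.966 mol/s
Reaction term: ξ·ΔH°_rxn = 19.966 × -62.8 = -1253.8 kJ/s
Sensible, feed 168→25 °C: -956.76 kJ/s
Outlet flows (mol/s): A 15.434, B 39.931
Sensible, products 25→83.8 °C: 375.56 kJ/s
Q = ΔH = -1835 kJ/s = -1835 kW
Heat removed = 110100 kJ/min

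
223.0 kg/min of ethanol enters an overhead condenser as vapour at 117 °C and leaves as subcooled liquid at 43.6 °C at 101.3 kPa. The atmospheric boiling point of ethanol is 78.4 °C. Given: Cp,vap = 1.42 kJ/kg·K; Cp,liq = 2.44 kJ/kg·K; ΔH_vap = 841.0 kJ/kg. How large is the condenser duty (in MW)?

Q_c = 3.65 MW

vapour 117→78.4 °C: -54.812 kJ/kg
condensation at 78.4 °C: -841 kJ/kg
liquid 78.4→43.6 °C: -84.912 kJ/kg
Δh = -54.812 + -841 + -84.912 = -980.72 kJ/kg
Q = ṁ·Δh = 223.0 kg/min × -980.72 kJ/kg = -218700 kJ/min
|Q| = 3645 kW = 3.645 MW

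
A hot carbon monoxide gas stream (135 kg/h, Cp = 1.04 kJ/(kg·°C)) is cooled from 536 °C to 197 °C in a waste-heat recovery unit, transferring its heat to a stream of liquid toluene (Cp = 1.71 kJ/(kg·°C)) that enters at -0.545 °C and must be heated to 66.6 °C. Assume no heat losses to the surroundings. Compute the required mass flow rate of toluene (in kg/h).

ṁ_c = 415 kg/h

Heat released by hot stream: Q = 135 × 1.04 × (536 − 197) = 47596 kJ/h
Energy balance on cold side (adiabatic exchanger): Q = ṁ_c·Cp_c·(T_c,out − T_c,in)
ṁ_c = 47596 / [1.71 × (66.6 − -0.545)] = 414.53 kg/h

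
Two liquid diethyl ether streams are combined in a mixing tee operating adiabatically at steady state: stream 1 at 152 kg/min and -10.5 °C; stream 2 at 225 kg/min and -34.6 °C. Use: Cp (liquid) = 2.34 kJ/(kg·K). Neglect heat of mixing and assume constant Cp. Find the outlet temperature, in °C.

T_out = -24.9 °C

Adiabatic, steady state ⇒ Σ ṁᵢCp,ᵢ(T_out − Tᵢ) = 0
T_out = Σ ṁᵢCp,ᵢTᵢ / Σ ṁᵢCp,ᵢ
      = -21952 / 882.18 = -24.883 °C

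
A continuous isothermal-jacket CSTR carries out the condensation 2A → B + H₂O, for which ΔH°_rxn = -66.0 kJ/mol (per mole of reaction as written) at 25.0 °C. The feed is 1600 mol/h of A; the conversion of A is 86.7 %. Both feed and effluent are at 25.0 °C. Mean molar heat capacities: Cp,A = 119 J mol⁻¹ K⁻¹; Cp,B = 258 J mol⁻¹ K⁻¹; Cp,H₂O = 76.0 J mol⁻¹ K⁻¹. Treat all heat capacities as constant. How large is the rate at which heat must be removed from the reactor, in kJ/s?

Q_out = 12.7 kJ/s

Extent of reaction ξ = 0.867 × 1600 / 2 = 693.6 mol/h
Reaction term: ξ·ΔH°_rxn = 693.6 × -66.0 = -45778 kJ/h
Q = ΔH = -45778 kJ/h = -12.716 kW
Heat removed = 12.716 kJ/s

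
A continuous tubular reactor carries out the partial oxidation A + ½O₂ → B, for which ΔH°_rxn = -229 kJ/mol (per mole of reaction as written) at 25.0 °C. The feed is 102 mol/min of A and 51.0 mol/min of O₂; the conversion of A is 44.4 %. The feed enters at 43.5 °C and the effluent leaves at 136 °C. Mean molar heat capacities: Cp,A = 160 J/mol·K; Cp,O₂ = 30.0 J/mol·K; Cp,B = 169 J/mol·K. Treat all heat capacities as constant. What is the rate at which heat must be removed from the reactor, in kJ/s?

Extent of reaction ξ = 0.444 × 102 = 45.288 mol/min
Reaction term: ξ·ΔH°_rxn = 45.288 × -229 = -10371 kJ/min
Sensible, feed 43.5→25 °C: -330.23 kJ/min
Outlet flows (mol/min): A 56.712, O₂ 28.356, B 45.288
Sensible, products 25→136 °C: 1951.2 kJ/min
Q = ΔH = -8750 kJ/min = -145.83 kW
Heat removed = 145.83 kJ/s

Q_out = 146 kJ/s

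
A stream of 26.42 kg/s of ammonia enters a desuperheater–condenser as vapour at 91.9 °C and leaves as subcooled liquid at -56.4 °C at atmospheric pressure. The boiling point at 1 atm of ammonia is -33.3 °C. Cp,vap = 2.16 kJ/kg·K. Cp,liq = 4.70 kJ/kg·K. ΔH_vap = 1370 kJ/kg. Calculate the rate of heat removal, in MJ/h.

vapour 91.9→-33.3 °C: -270.43 kJ/kg
condensation at -33.3 °C: -1370 kJ/kg
liquid -33.3→-56.4 °C: -108.57 kJ/kg
Δh = -270.43 + -1370 + -108.57 = -1749 kJ/kg
Q = ṁ·Δh = 26.42 kg/s × -1749 kJ/kg = -46209 kJ/s
|Q| = 46209 kW = 166350 MJ/h

Q_c = 166000 MJ/h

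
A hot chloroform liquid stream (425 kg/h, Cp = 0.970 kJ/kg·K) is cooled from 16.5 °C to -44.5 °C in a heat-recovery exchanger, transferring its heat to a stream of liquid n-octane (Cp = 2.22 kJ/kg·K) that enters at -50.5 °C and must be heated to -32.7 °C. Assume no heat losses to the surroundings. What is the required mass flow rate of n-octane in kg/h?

ṁ_c = 636 kg/h

Heat released by hot stream: Q = 425 × 0.970 × (16.5 − -44.5) = 25147 kJ/h
Energy balance on cold side (adiabatic exchanger): Q = ṁ_c·Cp_c·(T_c,out − T_c,in)
ṁ_c = 25147 / [2.22 × (-32.7 − -50.5)] = 636.38 kg/h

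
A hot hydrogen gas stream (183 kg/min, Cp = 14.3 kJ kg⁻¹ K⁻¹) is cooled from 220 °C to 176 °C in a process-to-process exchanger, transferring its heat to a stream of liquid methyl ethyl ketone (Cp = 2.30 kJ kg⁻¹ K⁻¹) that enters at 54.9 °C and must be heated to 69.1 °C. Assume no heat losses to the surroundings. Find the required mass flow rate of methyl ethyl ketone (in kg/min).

ṁ_c = 3530 kg/min

Heat released by hot stream: Q = 183 × 14.3 × (220 − 176) = 115140 kJ/min
Energy balance on cold side (adiabatic exchanger): Q = ṁ_c·Cp_c·(T_c,out − T_c,in)
ṁ_c = 115140 / [2.30 × (69.1 − 54.9)] = 3525.5 kg/min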